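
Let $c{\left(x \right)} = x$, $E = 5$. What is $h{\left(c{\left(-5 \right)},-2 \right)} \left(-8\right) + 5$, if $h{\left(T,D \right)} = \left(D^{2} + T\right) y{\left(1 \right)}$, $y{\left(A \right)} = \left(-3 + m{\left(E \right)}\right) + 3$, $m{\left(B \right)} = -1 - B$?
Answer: $-43$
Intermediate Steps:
$y{\left(A \right)} = -6$ ($y{\left(A \right)} = \left(-3 - 6\right) + 3 = -9 + 3 = -6$)
$h{\left(T,D \right)} = - 6 T - 6 D^{2}$ ($h{\left(T,D \right)} = \left(D^{2} + T\right) \left(-6\right) = \left(T + D^{2}\right) \left(-6\right) = - 6 T - 6 D^{2}$)
$h{\left(c{\left(-5 \right)},-2 \right)} \left(-8\right) + 5 = \left(\left(-6\right) \left(-5\right) - 6 \left(-2\right)^{2}\right) \left(-8\right) + 5 = \left(30 - 24\right) \left(-8\right) + 5 = 6 \left(-8\right) + 5 = -48 + 5 = -43$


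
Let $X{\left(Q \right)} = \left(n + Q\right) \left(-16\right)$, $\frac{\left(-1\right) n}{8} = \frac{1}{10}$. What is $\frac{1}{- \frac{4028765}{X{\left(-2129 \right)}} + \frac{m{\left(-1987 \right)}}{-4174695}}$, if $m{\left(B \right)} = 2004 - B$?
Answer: $- \frac{711301232880}{84095005510919} \approx -0.0084583$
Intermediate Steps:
$n = - \frac{4}{5}$ ($n = - \frac{8}{10} = \left(-8\right) \frac{1}{10} = - \frac{4}{5} \approx -0.8$)
$X{\left(Q \right)} = \frac{64}{5} - 16 Q$ ($X{\left(Q \right)} = \left(- \frac{4}{5} + Q\right) \left(-16\right) = \frac{64}{5} - 16 Q$)
$\frac{1}{- \frac{4028765}{X{\left(-2129 \right)}} + \frac{m{\left(-1987 \right)}}{-4174695}} = \frac{1}{- \frac{4028765}{\frac{64}{5} - -34064} + \frac{2004 - -1987}{-4174695}} = \frac{1}{- \frac{4028765}{\frac{64}{5} + 34064} + \left(2004 + 1987\right) \left(- \frac{1}{4174695}\right)} = \frac{1}{- \frac{4028765}{\frac{170384}{5}} + 3991 \left(- \frac{1}{4174695}\right)} = \frac{1}{\left(-4028765\right) \frac{5}{170384} - \frac{3991}{4174695}} = \frac{1}{- \frac{20143825}{170384} - \frac{3991}{4174695}} = \frac{1}{- \frac{84095005510919}{711301232880}} = - \frac{711301232880}{84095005510919}$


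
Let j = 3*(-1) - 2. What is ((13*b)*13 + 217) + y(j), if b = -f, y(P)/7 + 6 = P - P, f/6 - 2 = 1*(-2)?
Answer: 175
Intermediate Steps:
j = -5 (j = -3 - 2 = -5)
f = 0 (f = 12 + 6*(1*(-2)) = 12 + 6*(-2) = 12 - 12 = 0)
y(P) = -42 (y(P) = -42 + 7*(P - P) = -42 + 7*0 = -42 + 0 = -42)
b = 0 (b = -1*0 = 0)
((13*b)*13 + 217) + y(j) = ((13*0)*13 + 217) - 42 = (0*13 + 217) - 42 = (0 + 217) - 42 = 217 - 42 = 175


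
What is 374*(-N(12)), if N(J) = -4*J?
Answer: 17952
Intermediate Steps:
374*(-N(12)) = 374*(-(-4)*12) = 374*(-1*(-48)) = 374*48 = 17952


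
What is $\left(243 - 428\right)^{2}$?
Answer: $34225$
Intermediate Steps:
$\left(243 - 428\right)^{2} = \left(-185\right)^{2} = 34225$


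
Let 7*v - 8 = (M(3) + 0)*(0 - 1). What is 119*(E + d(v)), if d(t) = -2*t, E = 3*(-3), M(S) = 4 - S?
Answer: -1309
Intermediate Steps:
E = -9
v = 1 (v = 8/7 + (((4 - 1*3) + 0)*(0 - 1))/7 = 8/7 + (((4 - 3) + 0)*(-1))/7 = 8/7 + ((1 + 0)*(-1))/7 = 8/7 + (1*(-1))/7 = 8/7 + (1/7)*(-1) = 8/7 - 1/7 = 1)
119*(E + d(v)) = 119*(-9 - 2*1) = 119*(-9 - 2) = 119*(-11) = -1309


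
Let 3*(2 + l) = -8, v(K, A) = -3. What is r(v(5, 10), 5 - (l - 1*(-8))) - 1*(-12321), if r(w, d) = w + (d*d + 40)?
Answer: 111247/9 ≈ 12361.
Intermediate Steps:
l = -14/3 (l = -2 + (1/3)*(-8) = -2 - 8/3 = -14/3 ≈ -4.6667)
r(w, d) = 40 + w + d**2 (r(w, d) = w + (d**2 + 40) = w + (40 + d**2) = 40 + w + d**2)
r(v(5, 10), 5 - (l - 1*(-8))) - 1*(-12321) = (40 - 3 + (5 - (-14/3 - 1*(-8)))**2) - 1*(-12321) = (40 - 3 + (5 - (-14/3 + 8))**2) + 12321 = (40 - 3 + (5 - 1*10/3)**2) + 12321 = (40 - 3 + (5 - 10/3)**2) + 12321 = (40 - 3 + (5/3)**2) + 12321 = (40 - 3 + 25/9) + 12321 = 358/9 + 12321 = 111247/9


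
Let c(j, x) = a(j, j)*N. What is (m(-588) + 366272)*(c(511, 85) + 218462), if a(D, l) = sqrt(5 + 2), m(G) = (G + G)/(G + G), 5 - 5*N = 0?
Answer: 80016732126 + 366273*sqrt(7) ≈ 8.0018e+10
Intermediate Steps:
N = 1 (N = 1 - 1/5*0 = 1 + 0 = 1)
m(G) = 1 (m(G) = (2*G)/((2*G)) = (2*G)*(1/(2*G)) = 1)
a(D, l) = sqrt(7)
c(j, x) = sqrt(7) (c(j, x) = sqrt(7)*1 = sqrt(7))
(m(-588) + 366272)*(c(511, 85) + 218462) = (1 + 366272)*(sqrt(7) + 218462) = 366273*(218462 + sqrt(7)) = 80016732126 + 366273*sqrt(7)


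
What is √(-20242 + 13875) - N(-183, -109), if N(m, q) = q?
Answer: 109 + I*√6367 ≈ 109.0 + 79.793*I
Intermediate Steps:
√(-20242 + 13875) - N(-183, -109) = √(-20242 + 13875) - 1*(-109) = √(-6367) + 109 = I*√6367 + 109 = 109 + I*√6367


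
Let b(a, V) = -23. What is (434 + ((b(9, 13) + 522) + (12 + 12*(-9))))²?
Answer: 700569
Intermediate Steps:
(434 + ((b(9, 13) + 522) + (12 + 12*(-9))))² = (434 + ((-23 + 522) + (12 + 12*(-9))))² = (434 + (499 + (12 - 108)))² = (434 + (499 - 96))² = (434 + 403)² = 837² = 700569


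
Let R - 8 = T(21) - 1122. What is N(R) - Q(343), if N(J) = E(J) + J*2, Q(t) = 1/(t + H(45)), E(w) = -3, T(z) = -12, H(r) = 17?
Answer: -811801/360 ≈ -2255.0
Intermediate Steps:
Q(t) = 1/(17 + t) (Q(t) = 1/(t + 17) = 1/(17 + t))
R = -1126 (R = 8 + (-12 - 1122) = 8 - 1134 = -1126)
N(J) = -3 + 2*J (N(J) = -3 + J*2 = -3 + 2*J)
N(R) - Q(343) = (-3 + 2*(-1126)) - 1/(17 + 343) = (-3 - 2252) - 1/360 = -2255 - 1*1/360 = -2255 - 1/360 = -811801/360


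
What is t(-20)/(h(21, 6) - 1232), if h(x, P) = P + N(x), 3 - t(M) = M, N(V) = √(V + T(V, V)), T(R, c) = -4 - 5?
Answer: -14099/751532 - 23*√3/751532 ≈ -0.018813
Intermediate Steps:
T(R, c) = -9
N(V) = √(-9 + V) (N(V) = √(V - 9) = √(-9 + V))
t(M) = 3 - M
h(x, P) = P + √(-9 + x)
t(-20)/(h(21, 6) - 1232) = (3 - 1*(-20))/((6 + √(-9 + 21)) - 1232) = (3 + 20)/((6 + √12) - 1232) = 23/((6 + 2*√3) - 1232) = 23/(-1226 + 2*√3)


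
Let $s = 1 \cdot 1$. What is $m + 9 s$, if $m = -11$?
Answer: $-2$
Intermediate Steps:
$s = 1$
$m + 9 s = -11 + 9 \cdot 1 = -11 + 9 = -2$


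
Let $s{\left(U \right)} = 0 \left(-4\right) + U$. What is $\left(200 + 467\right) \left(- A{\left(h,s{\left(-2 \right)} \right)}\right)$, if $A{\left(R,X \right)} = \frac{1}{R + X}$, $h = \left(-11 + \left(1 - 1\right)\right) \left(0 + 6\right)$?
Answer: $\frac{667}{68} \approx 9.8088$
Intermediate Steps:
$s{\left(U \right)} = U$ ($s{\left(U \right)} = 0 + U = U$)
$h = -66$ ($h = \left(-11 + \left(1 - 1\right)\right) 6 = \left(-11 + 0\right) 6 = \left(-11\right) 6 = -66$)
$\left(200 + 467\right) \left(- A{\left(h,s{\left(-2 \right)} \right)}\right) = \left(200 + 467\right) \left(- \frac{1}{-66 - 2}\right) = 667 \left(- \frac{1}{-68}\right) = 667 \left(\left(-1\right) \left(- \frac{1}{68}\right)\right) = 667 \cdot \frac{1}{68} = \frac{667}{68}$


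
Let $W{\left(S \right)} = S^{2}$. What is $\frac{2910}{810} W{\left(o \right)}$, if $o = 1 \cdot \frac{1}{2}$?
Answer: $\frac{97}{108} \approx 0.89815$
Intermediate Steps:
$o = \frac{1}{2}$ ($o = 1 \cdot \frac{1}{2} = \frac{1}{2} \approx 0.5$)
$\frac{2910}{810} W{\left(o \right)} = \frac{2910 \cdot \frac{1}{810}}{4} = 2910 \cdot \frac{1}{810} \cdot \frac{1}{4} = \frac{97}{27} \cdot \frac{1}{4} = \frac{97}{108}$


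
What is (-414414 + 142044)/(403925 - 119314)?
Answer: -272370/284611 ≈ -0.95699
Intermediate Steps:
(-414414 + 142044)/(403925 - 119314) = -272370/284611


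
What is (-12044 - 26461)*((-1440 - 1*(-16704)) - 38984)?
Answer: 913338600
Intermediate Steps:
(-12044 - 26461)*((-1440 - 1*(-16704)) - 38984) = -38505*((-1440 + 16704) - 38984) = -38505*(15264 - 38984) = -38505*(-23720) = 913338600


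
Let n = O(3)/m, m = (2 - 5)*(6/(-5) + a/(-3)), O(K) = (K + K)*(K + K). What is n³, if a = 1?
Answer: 5832000/12167 ≈ 479.33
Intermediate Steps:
O(K) = 4*K² (O(K) = (2*K)*(2*K) = 4*K²)
m = 23/5 (m = (2 - 5)*(6/(-5) + 1/(-3)) = -3*(6*(-⅕) + 1*(-⅓)) = -3*(-6/5 - ⅓) = -3*(-23/15) = 23/5 ≈ 4.6000)
n = 180/23 (n = (4*3²)/(23/5) = (4*9)*(5/23) = 36*(5/23) = 180/23 ≈ 7.8261)
n³ = (180/23)³ = 5832000/12167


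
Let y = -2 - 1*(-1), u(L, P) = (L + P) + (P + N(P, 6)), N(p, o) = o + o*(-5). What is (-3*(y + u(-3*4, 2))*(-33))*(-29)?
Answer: 94743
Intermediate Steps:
N(p, o) = -4*o (N(p, o) = o - 5*o = -4*o)
u(L, P) = -24 + L + 2*P (u(L, P) = (L + P) + (P - 4*6) = (L + P) + (P - 24) = (L + P) + (-24 + P) = -24 + L + 2*P)
y = -1 (y = -2 + 1 = -1)
(-3*(y + u(-3*4, 2))*(-33))*(-29) = (-3*(-1 + (-24 - 3*4 + 2*2))*(-33))*(-29) = (-3*(-1 + (-24 - 12 + 4))*(-33))*(-29) = (-3*(-1 - 32)*(-33))*(-29) = (-3*(-33)*(-33))*(-29) = (99*(-33))*(-29) = -3267*(-29) = 94743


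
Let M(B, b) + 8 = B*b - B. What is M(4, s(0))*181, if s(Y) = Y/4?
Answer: -2172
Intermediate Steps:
s(Y) = Y/4 (s(Y) = Y*(¼) = Y/4)
M(B, b) = -8 - B + B*b (M(B, b) = -8 + (B*b - B) = -8 + (-B + B*b) = -8 - B + B*b)
M(4, s(0))*181 = (-8 - 1*4 + 4*((¼)*0))*181 = (-8 - 4 + 4*0)*181 = (-8 - 4 + 0)*181 = -12*181 = -2172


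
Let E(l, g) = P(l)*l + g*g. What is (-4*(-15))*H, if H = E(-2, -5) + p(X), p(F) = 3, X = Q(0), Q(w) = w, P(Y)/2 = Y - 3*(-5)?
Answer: -1440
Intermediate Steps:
P(Y) = 30 + 2*Y (P(Y) = 2*(Y - 3*(-5)) = 2*(Y + 15) = 2*(15 + Y) = 30 + 2*Y)
X = 0
E(l, g) = g² + l*(30 + 2*l) (E(l, g) = (30 + 2*l)*l + g*g = l*(30 + 2*l) + g² = g² + l*(30 + 2*l))
H = -24 (H = ((-5)² + 2*(-2)*(15 - 2)) + 3 = (25 + 2*(-2)*13) + 3 = (25 - 52) + 3 = -27 + 3 = -24)
(-4*(-15))*H = -4*(-15)*(-24) = 60*(-24) = -1440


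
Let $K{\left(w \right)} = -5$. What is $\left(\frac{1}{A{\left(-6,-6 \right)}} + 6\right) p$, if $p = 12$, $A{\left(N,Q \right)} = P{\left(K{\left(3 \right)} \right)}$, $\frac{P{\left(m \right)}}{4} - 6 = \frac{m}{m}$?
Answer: $\frac{507}{7} \approx 72.429$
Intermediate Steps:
$P{\left(m \right)} = 28$ ($P{\left(m \right)} = 24 + 4 \frac{m}{m} = 24 + 4 \cdot 1 = 24 + 4 = 28$)
$A{\left(N,Q \right)} = 28$
$\left(\frac{1}{A{\left(-6,-6 \right)}} + 6\right) p = \left(\frac{1}{28} + 6\right) 12 = \frac{169}{28} \cdot 12 = \frac{507}{7}$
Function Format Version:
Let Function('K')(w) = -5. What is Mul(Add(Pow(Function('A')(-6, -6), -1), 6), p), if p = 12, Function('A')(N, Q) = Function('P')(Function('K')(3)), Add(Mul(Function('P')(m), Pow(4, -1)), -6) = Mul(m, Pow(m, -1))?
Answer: Rational(507, 7) ≈ 72.429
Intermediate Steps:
Function('P')(m) = 28 (Function('P')(m) = Add(24, Mul(4, Mul(m, Pow(m, -1)))) = Add(24, Mul(4, 1)) = Add(24, 4) = 28)
Function('A')(N, Q) = 28
Mul(Add(Pow(Function('A')(-6, -6), -1), 6), p) = Mul(Add(Pow(28, -1), 6), 12) = Mul(Add(Rational(1, 28), 6), 12) = Mul(Rational(169, 28), 12) = Rational(507, 7)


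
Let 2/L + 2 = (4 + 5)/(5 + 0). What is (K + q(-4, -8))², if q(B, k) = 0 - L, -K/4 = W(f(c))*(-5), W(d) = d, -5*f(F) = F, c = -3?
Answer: 484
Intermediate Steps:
f(F) = -F/5
L = -10 (L = 2/(-2 + (4 + 5)/(5 + 0)) = 2/(-2 + 9/5) = 2/(-⅕) = 2*(-5) = -10)
K = 12 (K = -4*(-⅕*(-3))*(-5) = -12*(-5)/5 = -4*(-3) = 12)
q(B, k) = 10 (q(B, k) = 0 - 1*(-10) = 0 + 10 = 10)
(K + q(-4, -8))² = (12 + 10)² = 22² = 484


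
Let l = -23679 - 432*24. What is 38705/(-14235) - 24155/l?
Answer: -4994578/2485431 ≈ -2.0095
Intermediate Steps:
l = -34047 (l = -23679 - 1*10368 = -23679 - 10368 = -34047)
38705/(-14235) - 24155/l = 38705/(-14235) - 24155/(-34047) = 38705*(-1/14235) - 24155*(-1/34047) = -7741/2847 + 24155/34047 = -4994578/2485431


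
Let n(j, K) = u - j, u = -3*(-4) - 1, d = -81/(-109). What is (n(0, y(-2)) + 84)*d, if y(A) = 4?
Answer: 7695/109 ≈ 70.596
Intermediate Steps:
d = 81/109 (d = -81*(-1/109) = 81/109 ≈ 0.74312)
u = 11 (u = 12 - 1 = 11)
n(j, K) = 11 - j
(n(0, y(-2)) + 84)*d = ((11 - 1*0) + 84)*(81/109) = ((11 + 0) + 84)*(81/109) = (11 + 84)*(81/109) = 95*(81/109) = 7695/109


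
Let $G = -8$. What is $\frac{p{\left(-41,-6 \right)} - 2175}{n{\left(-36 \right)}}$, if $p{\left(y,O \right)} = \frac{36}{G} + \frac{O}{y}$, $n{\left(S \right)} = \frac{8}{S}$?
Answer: $\frac{1608363}{164} \approx 9807.1$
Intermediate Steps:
$p{\left(y,O \right)} = - \frac{9}{2} + \frac{O}{y}$ ($p{\left(y,O \right)} = \frac{36}{-8} + \frac{O}{y} = 36 \left(- \frac{1}{8}\right) + \frac{O}{y} = - \frac{9}{2} + \frac{O}{y}$)
$\frac{p{\left(-41,-6 \right)} - 2175}{n{\left(-36 \right)}} = \frac{\left(- \frac{9}{2} - \frac{6}{-41}\right) - 2175}{8 \frac{1}{-36}} = \frac{\left(- \frac{9}{2} - - \frac{6}{41}\right) - 2175}{8 \left(- \frac{1}{36}\right)} = \frac{\left(- \frac{9}{2} + \frac{6}{41}\right) - 2175}{- \frac{2}{9}} = \left(- \frac{357}{82} - 2175\right) \left(- \frac{9}{2}\right) = \left(- \frac{178707}{82}\right) \left(- \frac{9}{2}\right) = \frac{1608363}{164}$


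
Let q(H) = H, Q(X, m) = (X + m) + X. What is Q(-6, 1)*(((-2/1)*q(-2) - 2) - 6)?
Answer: 44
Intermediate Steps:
Q(X, m) = m + 2*X
Q(-6, 1)*(((-2/1)*q(-2) - 2) - 6) = (1 + 2*(-6))*((-2/1*(-2) - 2) - 6) = (1 - 12)*((-2*1*(-2) - 2) - 6) = -11*((-2*(-2) - 2) - 6) = -11*((4 - 2) - 6) = -11*(2 - 6) = -11*(-4) = 44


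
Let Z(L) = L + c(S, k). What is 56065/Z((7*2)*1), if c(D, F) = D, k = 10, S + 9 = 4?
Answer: 56065/9 ≈ 6229.4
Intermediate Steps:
S = -5 (S = -9 + 4 = -5)
Z(L) = -5 + L (Z(L) = L - 5 = -5 + L)
56065/Z((7*2)*1) = 56065/(-5 + (7*2)*1) = 56065/(-5 + 14*1) = 56065/(-5 + 14) = 56065/9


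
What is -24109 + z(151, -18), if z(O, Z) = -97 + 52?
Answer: -24154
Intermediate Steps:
z(O, Z) = -45
-24109 + z(151, -18) = -24109 - 45 = -24154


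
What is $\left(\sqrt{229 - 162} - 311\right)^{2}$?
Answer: $\left(311 - \sqrt{67}\right)^{2} \approx 91697.0$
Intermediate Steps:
$\left(\sqrt{229 - 162} - 311\right)^{2} = \left(\sqrt{67} - 311\right)^{2} = \left(-311 + \sqrt{67}\right)^{2}$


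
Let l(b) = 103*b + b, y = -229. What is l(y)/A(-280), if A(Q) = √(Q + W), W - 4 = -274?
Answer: 11908*I*√22/55 ≈ 1015.5*I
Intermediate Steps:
W = -270 (W = 4 - 274 = -270)
A(Q) = √(-270 + Q) (A(Q) = √(Q - 270) = √(-270 + Q))
l(b) = 104*b
l(y)/A(-280) = (104*(-229))/(√(-270 - 280)) = -23816*(-I*√22/110) = -(-11908)*I*√22/55 = 11908*I*√22/55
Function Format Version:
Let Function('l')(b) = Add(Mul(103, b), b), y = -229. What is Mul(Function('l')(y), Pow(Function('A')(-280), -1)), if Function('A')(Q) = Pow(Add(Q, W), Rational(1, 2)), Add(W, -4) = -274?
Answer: Mul(Rational(11908, 55), I, Pow(22, Rational(1, 2))) ≈ Mul(1015.5, I)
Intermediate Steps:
W = -270 (W = Add(4, -274) = -270)
Function('A')(Q) = Pow(Add(-270, Q), Rational(1, 2)) (Function('A')(Q) = Pow(Add(Q, -270), Rational(1, 2)) = Pow(Add(-270, Q), Rational(1, 2)))
Function('l')(b) = Mul(104, b)
Mul(Function('l')(y), Pow(Function('A')(-280), -1)) = Mul(Mul(104, -229), Pow(Pow(Add(-270, -280), Rational(1, 2)), -1)) = Mul(-23816, Pow(Pow(-550, Rational(1, 2)), -1)) = Mul(-23816, Pow(Mul(5, I, Pow(22, Rational(1, 2))), -1)) = Mul(-23816, Mul(Rational(-1, 110), I, Pow(22, Rational(1, 2)))) = Mul(Rational(11908, 55), I, Pow(22, Rational(1, 2)))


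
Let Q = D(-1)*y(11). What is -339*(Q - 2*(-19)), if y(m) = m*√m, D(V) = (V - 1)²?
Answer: -12882 - 14916*√11 ≈ -62353.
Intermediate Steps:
D(V) = (-1 + V)²
y(m) = m^(3/2)
Q = 44*√11 (Q = (-1 - 1)²*11^(3/2) = (-2)²*(11*√11) = 4*(11*√11) = 44*√11 ≈ 145.93)
-339*(Q - 2*(-19)) = -339*(44*√11 - 2*(-19)) = -339*(44*√11 + 38) = -339*(38 + 44*√11) = -12882 - 14916*√11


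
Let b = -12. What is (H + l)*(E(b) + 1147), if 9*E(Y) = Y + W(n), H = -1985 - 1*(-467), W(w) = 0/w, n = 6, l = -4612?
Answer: -21068810/3 ≈ -7.0229e+6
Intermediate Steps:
W(w) = 0
H = -1518 (H = -1985 + 467 = -1518)
E(Y) = Y/9 (E(Y) = (Y + 0)/9 = Y/9)
(H + l)*(E(b) + 1147) = (-1518 - 4612)*((⅑)*(-12) + 1147) = -6130*(-4/3 + 1147) = -6130*3437/3 = -21068810/3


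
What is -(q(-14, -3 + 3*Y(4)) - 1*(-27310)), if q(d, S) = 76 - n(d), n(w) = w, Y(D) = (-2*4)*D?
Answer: -27400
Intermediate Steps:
Y(D) = -8*D
q(d, S) = 76 - d
-(q(-14, -3 + 3*Y(4)) - 1*(-27310)) = -((76 - 1*(-14)) - 1*(-27310)) = -((76 + 14) + 27310) = -(90 + 27310) = -1*27400 = -27400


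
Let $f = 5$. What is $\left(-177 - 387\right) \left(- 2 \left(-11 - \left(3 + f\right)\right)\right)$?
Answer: $-21432$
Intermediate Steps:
$\left(-177 - 387\right) \left(- 2 \left(-11 - \left(3 + f\right)\right)\right) = \left(-177 - 387\right) \left(- 2 \left(-11 - 8\right)\right) = - 564 \left(- 2 \left(-11 - 8\right)\right) = - 564 \left(\left(-2\right) \left(-19\right)\right) = \left(-564\right) 38 = -21432$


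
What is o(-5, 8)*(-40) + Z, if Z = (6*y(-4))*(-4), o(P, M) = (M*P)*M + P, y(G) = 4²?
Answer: 12616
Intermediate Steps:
y(G) = 16
o(P, M) = P + P*M² (o(P, M) = P*M² + P = P + P*M²)
Z = -384 (Z = (6*16)*(-4) = 96*(-4) = -384)
o(-5, 8)*(-40) + Z = -5*(1 + 8²)*(-40) - 384 = -5*(1 + 64)*(-40) - 384 = -5*65*(-40) - 384 = -325*(-40) - 384 = 13000 - 384 = 12616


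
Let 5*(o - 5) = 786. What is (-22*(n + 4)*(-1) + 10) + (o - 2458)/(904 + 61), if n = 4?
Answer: 885971/4825 ≈ 183.62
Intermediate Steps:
o = 811/5 (o = 5 + (⅕)*786 = 5 + 786/5 = 811/5 ≈ 162.20)
(-22*(n + 4)*(-1) + 10) + (o - 2458)/(904 + 61) = (-22*(4 + 4)*(-1) + 10) + (811/5 - 2458)/(904 + 61) = (-176*(-1) + 10) - 11479/5/965 = (-22*(-8) + 10) - 11479/5*1/965 = (176 + 10) - 11479/4825 = 186 - 11479/4825 = 885971/4825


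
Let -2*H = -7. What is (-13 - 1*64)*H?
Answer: -539/2 ≈ -269.50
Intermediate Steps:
H = 7/2 (H = -½*(-7) = 7/2 ≈ 3.5000)
(-13 - 1*64)*H = (-13 - 1*64)*(7/2) = (-13 - 64)*(7/2) = -77*7/2 = -539/2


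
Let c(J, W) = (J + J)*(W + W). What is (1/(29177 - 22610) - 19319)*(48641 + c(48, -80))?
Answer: -4222289648032/6567 ≈ -6.4296e+8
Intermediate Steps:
c(J, W) = 4*J*W (c(J, W) = (2*J)*(2*W) = 4*J*W)
(1/(29177 - 22610) - 19319)*(48641 + c(48, -80)) = (1/(29177 - 22610) - 19319)*(48641 + 4*48*(-80)) = (1/6567 - 19319)*(48641 - 15360) = (1/6567 - 19319)*33281 = -126867872/6567*33281 = -4222289648032/6567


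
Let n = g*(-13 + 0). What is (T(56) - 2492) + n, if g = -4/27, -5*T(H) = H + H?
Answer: -339184/135 ≈ -2512.5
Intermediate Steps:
T(H) = -2*H/5 (T(H) = -(H + H)/5 = -2*H/5)
g = -4/27 (g = -4*1/27 = -4/27 ≈ -0.14815)
n = 52/27 (n = -4*(-13 + 0)/27 = -4/27*(-13) = 52/27 ≈ 1.9259)
(T(56) - 2492) + n = (-⅖*56 - 2492) + 52/27 = (-112/5 - 2492) + 52/27 = -12572/5 + 52/27 = -339184/135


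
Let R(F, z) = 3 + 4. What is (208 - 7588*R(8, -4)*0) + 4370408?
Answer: 4370616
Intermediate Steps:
R(F, z) = 7
(208 - 7588*R(8, -4)*0) + 4370408 = (208 - 7588*7*0) + 4370408 = (208 - 7588*0) + 4370408 = (208 - 1084*0) + 4370408 = (208 + 0) + 4370408 = 208 + 4370408 = 4370616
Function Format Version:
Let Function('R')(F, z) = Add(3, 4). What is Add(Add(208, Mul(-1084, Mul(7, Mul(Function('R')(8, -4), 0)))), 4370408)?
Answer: 4370616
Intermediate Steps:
Function('R')(F, z) = 7
Add(Add(208, Mul(-1084, Mul(7, Mul(Function('R')(8, -4), 0)))), 4370408) = Add(Add(208, Mul(-1084, Mul(7, Mul(7, 0)))), 4370408) = Add(Add(208, Mul(-1084, Mul(7, 0))), 4370408) = Add(Add(208, Mul(-1084, 0)), 4370408) = Add(Add(208, 0), 4370408) = Add(208, 4370408) = 4370616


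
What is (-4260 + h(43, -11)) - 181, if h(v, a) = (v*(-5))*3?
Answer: -5086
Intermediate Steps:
h(v, a) = -15*v (h(v, a) = -5*v*3 = -15*v)
(-4260 + h(43, -11)) - 181 = (-4260 - 15*43) - 181 = (-4260 - 645) - 181 = -4905 - 181 = -5086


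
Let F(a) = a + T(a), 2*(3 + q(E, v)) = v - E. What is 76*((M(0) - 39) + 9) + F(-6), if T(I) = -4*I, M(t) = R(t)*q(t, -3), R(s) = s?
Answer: -2262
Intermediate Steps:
q(E, v) = -3 + v/2 - E/2 (q(E, v) = -3 + (v - E)/2 = -3 + (v/2 - E/2) = -3 + v/2 - E/2)
M(t) = t*(-9/2 - t/2) (M(t) = t*(-3 + (½)*(-3) - t/2) = t*(-3 - 3/2 - t/2) = t*(-9/2 - t/2))
F(a) = -3*a (F(a) = a - 4*a = -3*a)
76*((M(0) - 39) + 9) + F(-6) = 76*((-½*0*(9 + 0) - 39) + 9) - 3*(-6) = 76*((-½*0*9 - 39) + 9) + 18 = 76*((0 - 39) + 9) + 18 = 76*(-39 + 9) + 18 = 76*(-30) + 18 = -2280 + 18 = -2262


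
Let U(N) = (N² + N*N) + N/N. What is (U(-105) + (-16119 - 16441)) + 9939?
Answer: -570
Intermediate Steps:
U(N) = 1 + 2*N² (U(N) = (N² + N²) + 1 = 2*N² + 1 = 1 + 2*N²)
(U(-105) + (-16119 - 16441)) + 9939 = ((1 + 2*(-105)²) + (-16119 - 16441)) + 9939 = ((1 + 2*11025) - 32560) + 9939 = ((1 + 22050) - 32560) + 9939 = (22051 - 32560) + 9939 = -10509 + 9939 = -570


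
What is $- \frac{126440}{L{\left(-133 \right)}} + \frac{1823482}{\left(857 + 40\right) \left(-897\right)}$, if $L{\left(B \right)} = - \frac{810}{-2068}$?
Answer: $- \frac{2337655163930}{7241481} \approx -3.2281 \cdot 10^{5}$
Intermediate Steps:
$L{\left(B \right)} = \frac{405}{1034}$ ($L{\left(B \right)} = \left(-810\right) \left(- \frac{1}{2068}\right) = \frac{405}{1034}$)
$- \frac{126440}{L{\left(-133 \right)}} + \frac{1823482}{\left(857 + 40\right) \left(-897\right)} = - \frac{126440}{\frac{405}{1034}} + \frac{1823482}{\left(857 + 40\right) \left(-897\right)} = \left(-126440\right) \frac{1034}{405} + \frac{1823482}{897 \left(-897\right)} = - \frac{26147792}{81} + \frac{1823482}{-804609} = - \frac{26147792}{81} + 1823482 \left(- \frac{1}{804609}\right) = - \frac{26147792}{81} - \frac{1823482}{804609} = - \frac{2337655163930}{7241481}$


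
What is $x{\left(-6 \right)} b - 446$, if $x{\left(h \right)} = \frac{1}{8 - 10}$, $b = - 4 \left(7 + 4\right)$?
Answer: $-424$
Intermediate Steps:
$b = -44$ ($b = \left(-4\right) 11 = -44$)
$x{\left(h \right)} = - \frac{1}{2}$ ($x{\left(h \right)} = \frac{1}{-2} = - \frac{1}{2}$)
$x{\left(-6 \right)} b - 446 = \left(- \frac{1}{2}\right) \left(-44\right) - 446 = 22 - 446 = -424$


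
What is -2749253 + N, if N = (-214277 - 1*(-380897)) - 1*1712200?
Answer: -4294833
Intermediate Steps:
N = -1545580 (N = (-214277 + 380897) - 1712200 = 166620 - 1712200 = -1545580)
-2749253 + N = -2749253 - 1545580 = -4294833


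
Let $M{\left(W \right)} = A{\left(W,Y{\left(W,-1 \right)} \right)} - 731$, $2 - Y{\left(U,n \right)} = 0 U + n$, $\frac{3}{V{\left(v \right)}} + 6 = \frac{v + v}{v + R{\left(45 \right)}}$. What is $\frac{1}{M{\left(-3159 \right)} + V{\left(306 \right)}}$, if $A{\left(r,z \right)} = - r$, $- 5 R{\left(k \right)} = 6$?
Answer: $\frac{169}{410205} \approx 0.00041199$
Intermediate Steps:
$R{\left(k \right)} = - \frac{6}{5}$ ($R{\left(k \right)} = \left(- \frac{1}{5}\right) 6 = - \frac{6}{5}$)
$V{\left(v \right)} = \frac{3}{-6 + \frac{2 v}{- \frac{6}{5} + v}}$ ($V{\left(v \right)} = \frac{3}{-6 + \frac{v + v}{v - \frac{6}{5}}} = \frac{3}{-6 + \frac{2 v}{- \frac{6}{5} + v}}$)
$Y{\left(U,n \right)} = 2 - n$ ($Y{\left(U,n \right)} = 2 - \left(0 U + n\right) = 2 - \left(0 + n\right) = 2 - n$)
$M{\left(W \right)} = -731 - W$ ($M{\left(W \right)} = - W - 731 = -731 - W$)
$\frac{1}{M{\left(-3159 \right)} + V{\left(306 \right)}} = \frac{1}{\left(-731 - -3159\right) + \frac{3 \left(6 - 1530\right)}{4 \left(-9 + 5 \cdot 306\right)}} = \frac{1}{\left(-731 + 3159\right) + \frac{3 \left(6 - 1530\right)}{4 \left(-9 + 1530\right)}} = \frac{1}{2428 + \frac{3}{4} \cdot \frac{1}{1521} \left(-1524\right)} = \frac{1}{2428 - \frac{127}{169}} = \frac{1}{\frac{410205}{169}} = \frac{169}{410205}$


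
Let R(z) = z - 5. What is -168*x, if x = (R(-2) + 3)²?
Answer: -2688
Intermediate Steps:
R(z) = -5 + z
x = 16 (x = ((-5 - 2) + 3)² = (-7 + 3)² = (-4)² = 16)
-168*x = -168*16 = -2688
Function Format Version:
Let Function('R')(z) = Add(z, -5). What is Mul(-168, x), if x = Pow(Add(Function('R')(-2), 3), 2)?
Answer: -2688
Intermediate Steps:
Function('R')(z) = Add(-5, z)
x = 16 (x = Pow(Add(Add(-5, -2), 3), 2) = Pow(Add(-7, 3), 2) = Pow(-4, 2) = 16)
Mul(-168, x) = Mul(-168, 16) = -2688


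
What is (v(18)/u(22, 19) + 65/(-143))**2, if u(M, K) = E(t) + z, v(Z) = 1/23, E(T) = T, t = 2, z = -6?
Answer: 221841/1024144 ≈ 0.21661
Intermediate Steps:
v(Z) = 1/23
u(M, K) = -4 (u(M, K) = 2 - 6 = -4)
(v(18)/u(22, 19) + 65/(-143))**2 = ((1/23)/(-4) + 65/(-143))**2 = ((1/23)*(-1/4) + 65*(-1/143))**2 = (-1/92 - 5/11)**2 = (-471/1012)**2 = 221841/1024144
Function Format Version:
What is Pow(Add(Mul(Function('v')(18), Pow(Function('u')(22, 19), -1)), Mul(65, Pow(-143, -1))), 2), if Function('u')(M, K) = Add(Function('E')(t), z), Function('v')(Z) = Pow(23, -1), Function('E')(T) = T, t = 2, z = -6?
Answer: Rational(221841, 1024144) ≈ 0.21661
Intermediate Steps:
Function('v')(Z) = Rational(1, 23)
Function('u')(M, K) = -4 (Function('u')(M, K) = Add(2, -6) = -4)
Pow(Add(Mul(Function('v')(18), Pow(Function('u')(22, 19), -1)), Mul(65, Pow(-143, -1))), 2) = Pow(Add(Mul(Rational(1, 23), Pow(-4, -1)), Mul(65, Pow(-143, -1))), 2) = Pow(Add(Mul(Rational(1, 23), Rational(-1, 4)), Mul(65, Rational(-1, 143))), 2) = Pow(Add(Rational(-1, 92), Rational(-5, 11)), 2) = Pow(Rational(-471, 1012), 2) = Rational(221841, 1024144)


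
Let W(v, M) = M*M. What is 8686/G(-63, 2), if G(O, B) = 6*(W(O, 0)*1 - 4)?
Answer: -4343/12 ≈ -361.92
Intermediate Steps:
W(v, M) = M²
G(O, B) = -24 (G(O, B) = 6*(0²*1 - 4) = 6*(0*1 - 4) = 6*(0 - 4) = 6*(-4) = -24)
8686/G(-63, 2) = 8686/(-24) = 8686*(-1/24) = -4343/12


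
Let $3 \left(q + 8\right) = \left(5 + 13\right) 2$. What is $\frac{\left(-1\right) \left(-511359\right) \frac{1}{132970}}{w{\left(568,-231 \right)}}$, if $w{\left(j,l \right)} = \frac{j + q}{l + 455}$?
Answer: $\frac{14318052}{9507355} \approx 1.506$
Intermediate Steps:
$q = 4$ ($q = -8 + \frac{\left(5 + 13\right) 2}{3} = -8 + \frac{18 \cdot 2}{3} = -8 + \frac{1}{3} \cdot 36 = -8 + 12 = 4$)
$w{\left(j,l \right)} = \frac{4 + j}{455 + l}$ ($w{\left(j,l \right)} = \frac{j + 4}{l + 455} = \frac{4 + j}{455 + l}$)
$\frac{\left(-1\right) \left(-511359\right) \frac{1}{132970}}{w{\left(568,-231 \right)}} = \frac{\left(-1\right) \left(-511359\right) \frac{1}{132970}}{\frac{1}{455 - 231} \left(4 + 568\right)} = \frac{511359 \cdot \frac{1}{132970}}{\frac{1}{224} \cdot 572} = \frac{511359}{132970 \cdot \frac{1}{224} \cdot 572} = \frac{511359}{132970 \cdot \frac{143}{56}} = \frac{511359}{132970} \cdot \frac{56}{143} = \frac{14318052}{9507355}$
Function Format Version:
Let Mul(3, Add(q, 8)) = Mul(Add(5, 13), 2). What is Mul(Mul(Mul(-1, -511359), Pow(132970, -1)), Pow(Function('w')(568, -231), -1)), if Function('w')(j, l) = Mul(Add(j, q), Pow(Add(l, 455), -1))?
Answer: Rational(14318052, 9507355) ≈ 1.5060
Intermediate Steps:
q = 4 (q = Add(-8, Mul(Rational(1, 3), Mul(Add(5, 13), 2))) = Add(-8, Mul(Rational(1, 3), Mul(18, 2))) = Add(-8, Mul(Rational(1, 3), 36)) = Add(-8, 12) = 4)
Function('w')(j, l) = Mul(Pow(Add(455, l), -1), Add(4, j)) (Function('w')(j, l) = Mul(Add(j, 4), Pow(Add(l, 455), -1)) = Mul(Add(4, j), Pow(Add(455, l), -1)) = Mul(Pow(Add(455, l), -1), Add(4, j)))
Mul(Mul(Mul(-1, -511359), Pow(132970, -1)), Pow(Function('w')(568, -231), -1)) = Mul(Mul(Mul(-1, -511359), Pow(132970, -1)), Pow(Mul(Pow(Add(455, -231), -1), Add(4, 568)), -1)) = Mul(Mul(511359, Rational(1, 132970)), Pow(Mul(Pow(224, -1), 572), -1)) = Mul(Rational(511359, 132970), Pow(Mul(Rational(1, 224), 572), -1)) = Mul(Rational(511359, 132970), Pow(Rational(143, 56), -1)) = Mul(Rational(511359, 132970), Rational(56, 143)) = Rational(14318052, 9507355)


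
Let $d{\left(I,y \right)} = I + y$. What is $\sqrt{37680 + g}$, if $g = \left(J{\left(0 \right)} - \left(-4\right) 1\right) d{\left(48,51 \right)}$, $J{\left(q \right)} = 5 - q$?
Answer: $\sqrt{38571} \approx 196.4$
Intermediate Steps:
$g = 891$ ($g = \left(\left(5 - 0\right) - \left(-4\right) 1\right) \left(48 + 51\right) = \left(\left(5 + 0\right) - -4\right) 99 = \left(5 + 4\right) 99 = 9 \cdot 99 = 891$)
$\sqrt{37680 + g} = \sqrt{37680 + 891} = \sqrt{38571}$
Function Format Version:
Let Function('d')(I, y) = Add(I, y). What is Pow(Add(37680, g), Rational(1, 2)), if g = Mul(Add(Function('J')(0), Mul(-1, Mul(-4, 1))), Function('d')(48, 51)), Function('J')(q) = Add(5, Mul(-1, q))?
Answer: Pow(38571, Rational(1, 2)) ≈ 196.40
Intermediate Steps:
g = 891 (g = Mul(Add(Add(5, Mul(-1, 0)), Mul(-1, Mul(-4, 1))), Add(48, 51)) = Mul(Add(Add(5, 0), Mul(-1, -4)), 99) = Mul(Add(5, 4), 99) = Mul(9, 99) = 891)
Pow(Add(37680, g), Rational(1, 2)) = Pow(Add(37680, 891), Rational(1, 2)) = Pow(38571, Rational(1, 2))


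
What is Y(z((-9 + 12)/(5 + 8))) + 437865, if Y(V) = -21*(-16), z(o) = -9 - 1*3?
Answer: 438201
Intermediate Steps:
z(o) = -12 (z(o) = -9 - 3 = -12)
Y(V) = 336
Y(z((-9 + 12)/(5 + 8))) + 437865 = 336 + 437865 = 438201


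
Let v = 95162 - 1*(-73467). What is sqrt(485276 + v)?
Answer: 7*sqrt(13345) ≈ 808.64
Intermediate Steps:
v = 168629 (v = 95162 + 73467 = 168629)
sqrt(485276 + v) = sqrt(485276 + 168629) = sqrt(653905) = 7*sqrt(13345)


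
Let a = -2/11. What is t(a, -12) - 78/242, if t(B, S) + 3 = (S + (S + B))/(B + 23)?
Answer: -133088/30371 ≈ -4.3821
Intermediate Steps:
a = -2/11 (a = -2*1/11 = -2/11 ≈ -0.18182)
t(B, S) = -3 + (B + 2*S)/(23 + B) (t(B, S) = -3 + (S + (S + B))/(B + 23) = -3 + (S + (B + S))/(23 + B) = -3 + (B + 2*S)/(23 + B))
t(a, -12) - 78/242 = (-69 - 2*(-2/11) + 2*(-12))/(23 - 2/11) - 78/242 = (-69 + 4/11 - 24)/(251/11) + (1/242)*(-78) = (11/251)*(-1019/11) - 39/121 = -1019/251 - 39/121 = -133088/30371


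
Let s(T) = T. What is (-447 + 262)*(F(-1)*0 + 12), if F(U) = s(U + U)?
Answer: -2220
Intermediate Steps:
F(U) = 2*U (F(U) = U + U = 2*U)
(-447 + 262)*(F(-1)*0 + 12) = (-447 + 262)*((2*(-1))*0 + 12) = -185*(-2*0 + 12) = -185*(0 + 12) = -185*12 = -2220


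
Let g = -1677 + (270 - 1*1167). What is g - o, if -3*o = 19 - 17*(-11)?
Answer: -7516/3 ≈ -2505.3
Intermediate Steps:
g = -2574 (g = -1677 + (270 - 1167) = -1677 - 897 = -2574)
o = -206/3 (o = -(19 - 17*(-11))/3 = -(19 + 187)/3 = -1/3*206 = -206/3 ≈ -68.667)
g - o = -2574 - 1*(-206/3) = -2574 + 206/3 = -7516/3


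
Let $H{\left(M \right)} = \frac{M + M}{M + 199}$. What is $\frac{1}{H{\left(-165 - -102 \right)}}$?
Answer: $- \frac{68}{63} \approx -1.0794$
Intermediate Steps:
$H{\left(M \right)} = \frac{2 M}{199 + M}$
$\frac{1}{H{\left(-165 - -102 \right)}} = \frac{1}{2 \left(-165 - -102\right) \frac{1}{199 - 63}} = \frac{1}{2 \left(-165 + 102\right) \frac{1}{199 + \left(-165 + 102\right)}} = \frac{1}{2 \left(-63\right) \frac{1}{199 - 63}} = \frac{1}{2 \left(-63\right) \frac{1}{136}} = \frac{1}{- \frac{63}{68}} = - \frac{68}{63}$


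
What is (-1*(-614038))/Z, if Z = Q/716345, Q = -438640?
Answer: -43986305111/43864 ≈ -1.0028e+6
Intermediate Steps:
Z = -87728/143269 (Z = -438640/716345 = -438640*1/716345 = -87728/143269 ≈ -0.61233)
(-1*(-614038))/Z = (-1*(-614038))/(-87728/143269) = 614038*(-143269/87728) = -43986305111/43864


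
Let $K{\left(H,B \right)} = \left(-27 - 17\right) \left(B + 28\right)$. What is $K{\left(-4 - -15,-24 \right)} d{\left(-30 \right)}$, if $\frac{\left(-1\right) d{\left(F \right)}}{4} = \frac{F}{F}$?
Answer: $704$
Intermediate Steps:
$d{\left(F \right)} = -4$ ($d{\left(F \right)} = - 4 \frac{F}{F} = \left(-4\right) 1 = -4$)
$K{\left(H,B \right)} = -1232 - 44 B$ ($K{\left(H,B \right)} = - 44 \left(28 + B\right) = -1232 - 44 B$)
$K{\left(-4 - -15,-24 \right)} d{\left(-30 \right)} = \left(-1232 - -1056\right) \left(-4\right) = \left(-1232 + 1056\right) \left(-4\right) = \left(-176\right) \left(-4\right) = 704$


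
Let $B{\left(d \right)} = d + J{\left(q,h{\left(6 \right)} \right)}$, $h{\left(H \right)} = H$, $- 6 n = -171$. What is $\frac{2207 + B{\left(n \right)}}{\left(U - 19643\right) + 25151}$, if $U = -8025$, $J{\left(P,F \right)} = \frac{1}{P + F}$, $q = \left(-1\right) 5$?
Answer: $- \frac{1491}{1678} \approx -0.88856$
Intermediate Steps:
$n = \frac{57}{2}$ ($n = \left(- \frac{1}{6}\right) \left(-171\right) = \frac{57}{2} \approx 28.5$)
$q = -5$
$J{\left(P,F \right)} = \frac{1}{F + P}$
$B{\left(d \right)} = 1 + d$ ($B{\left(d \right)} = d + \frac{1}{6 - 5} = d + 1^{-1} = d + 1 = 1 + d$)
$\frac{2207 + B{\left(n \right)}}{\left(U - 19643\right) + 25151} = \frac{2207 + \left(1 + \frac{57}{2}\right)}{\left(-8025 - 19643\right) + 25151} = \frac{2207 + \frac{59}{2}}{\left(-8025 - 19643\right) + 25151} = \frac{4473}{2 \left(-27668 + 25151\right)} = \frac{4473}{2 \left(-2517\right)} = \frac{4473}{2} \left(- \frac{1}{2517}\right) = - \frac{1491}{1678}$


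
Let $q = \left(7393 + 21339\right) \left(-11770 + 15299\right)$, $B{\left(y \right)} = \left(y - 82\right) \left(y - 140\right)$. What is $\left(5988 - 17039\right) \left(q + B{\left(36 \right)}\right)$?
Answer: $-1120571532612$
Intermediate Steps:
$B{\left(y \right)} = \left(-140 + y\right) \left(-82 + y\right)$ ($B{\left(y \right)} = \left(-82 + y\right) \left(-140 + y\right) = \left(-140 + y\right) \left(-82 + y\right)$)
$q = 101395228$ ($q = 28732 \cdot 3529 = 101395228$)
$\left(5988 - 17039\right) \left(q + B{\left(36 \right)}\right) = \left(5988 - 17039\right) \left(101395228 + \left(11480 + 36^{2} - 7992\right)\right) = - 11051 \left(101395228 + \left(11480 + 1296 - 7992\right)\right) = - 11051 \left(101395228 + 4784\right) = \left(-11051\right) 101400012 = -1120571532612$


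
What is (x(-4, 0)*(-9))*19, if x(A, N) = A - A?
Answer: 0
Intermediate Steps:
x(A, N) = 0
(x(-4, 0)*(-9))*19 = (0*(-9))*19 = 0*19 = 0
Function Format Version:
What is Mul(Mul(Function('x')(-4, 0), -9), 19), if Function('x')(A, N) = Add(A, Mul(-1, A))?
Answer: 0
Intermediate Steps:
Function('x')(A, N) = 0
Mul(Mul(Function('x')(-4, 0), -9), 19) = Mul(Mul(0, -9), 19) = Mul(0, 19) = 0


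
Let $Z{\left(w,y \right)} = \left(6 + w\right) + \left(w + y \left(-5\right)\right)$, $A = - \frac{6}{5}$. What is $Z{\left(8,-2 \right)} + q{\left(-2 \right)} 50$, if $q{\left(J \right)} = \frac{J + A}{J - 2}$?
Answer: $72$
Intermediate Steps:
$A = - \frac{6}{5}$ ($A = \left(-6\right) \frac{1}{5} = - \frac{6}{5} \approx -1.2$)
$q{\left(J \right)} = \frac{- \frac{6}{5} + J}{-2 + J}$ ($q{\left(J \right)} = \frac{J - \frac{6}{5}}{J - 2} = \frac{- \frac{6}{5} + J}{-2 + J}$)
$Z{\left(w,y \right)} = 6 - 5 y + 2 w$ ($Z{\left(w,y \right)} = \left(6 + w\right) + \left(w - 5 y\right) = 6 - 5 y + 2 w$)
$Z{\left(8,-2 \right)} + q{\left(-2 \right)} 50 = \left(6 - -10 + 2 \cdot 8\right) + \frac{- \frac{6}{5} - 2}{-2 - 2} \cdot 50 = \left(6 + 10 + 16\right) + \frac{1}{-4} \left(- \frac{16}{5}\right) 50 = 32 + \left(- \frac{1}{4}\right) \left(- \frac{16}{5}\right) 50 = 32 + \frac{4}{5} \cdot 50 = 32 + 40 = 72$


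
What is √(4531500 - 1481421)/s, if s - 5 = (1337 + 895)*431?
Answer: √3050079/961997 ≈ 0.0018154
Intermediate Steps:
s = 961997 (s = 5 + (1337 + 895)*431 = 5 + 2232*431 = 5 + 961992 = 961997)
√(4531500 - 1481421)/s = √(4531500 - 1481421)/961997 = √3050079*(1/961997) = √3050079/961997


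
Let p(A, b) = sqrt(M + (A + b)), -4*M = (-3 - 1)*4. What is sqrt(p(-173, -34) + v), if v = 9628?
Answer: sqrt(9628 + I*sqrt(203)) ≈ 98.122 + 0.0726*I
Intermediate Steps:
M = 4 (M = -(-3 - 1)*4/4 = -(-1)*4 = -1/4*(-16) = 4)
p(A, b) = sqrt(4 + A + b) (p(A, b) = sqrt(4 + (A + b)) = sqrt(4 + A + b))
sqrt(p(-173, -34) + v) = sqrt(sqrt(4 - 173 - 34) + 9628) = sqrt(sqrt(-203) + 9628) = sqrt(I*sqrt(203) + 9628) = sqrt(9628 + I*sqrt(203))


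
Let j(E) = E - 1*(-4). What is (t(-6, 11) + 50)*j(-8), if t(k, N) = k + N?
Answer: -220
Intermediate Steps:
j(E) = 4 + E (j(E) = E + 4 = 4 + E)
t(k, N) = N + k
(t(-6, 11) + 50)*j(-8) = ((11 - 6) + 50)*(4 - 8) = (5 + 50)*(-4) = 55*(-4) = -220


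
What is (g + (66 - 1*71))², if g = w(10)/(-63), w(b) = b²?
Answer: 172225/3969 ≈ 43.393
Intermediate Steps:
g = -100/63 (g = 10²/(-63) = 100*(-1/63) = -100/63 ≈ -1.5873)
(g + (66 - 1*71))² = (-100/63 + (66 - 1*71))² = (-100/63 + (66 - 71))² = (-100/63 - 5)² = (-415/63)² = 172225/3969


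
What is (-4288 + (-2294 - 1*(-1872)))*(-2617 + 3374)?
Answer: -3565470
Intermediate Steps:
(-4288 + (-2294 - 1*(-1872)))*(-2617 + 3374) = (-4288 + (-2294 + 1872))*757 = (-4288 - 422)*757 = -4710*757 = -3565470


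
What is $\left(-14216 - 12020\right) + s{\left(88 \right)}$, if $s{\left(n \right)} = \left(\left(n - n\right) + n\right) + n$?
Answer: $-26060$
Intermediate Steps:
$s{\left(n \right)} = 2 n$ ($s{\left(n \right)} = \left(0 + n\right) + n = n + n = 2 n$)
$\left(-14216 - 12020\right) + s{\left(88 \right)} = \left(-14216 - 12020\right) + 2 \cdot 88 = -26236 + 176 = -26060$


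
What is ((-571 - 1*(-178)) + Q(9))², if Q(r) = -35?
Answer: 183184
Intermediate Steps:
((-571 - 1*(-178)) + Q(9))² = ((-571 - 1*(-178)) - 35)² = ((-571 + 178) - 35)² = (-393 - 35)² = (-428)² = 183184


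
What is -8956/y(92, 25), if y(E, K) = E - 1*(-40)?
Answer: -2239/33 ≈ -67.849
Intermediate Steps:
y(E, K) = 40 + E (y(E, K) = E + 40 = 40 + E)
-8956/y(92, 25) = -8956/(40 + 92) = -8956/132 = -8956*1/132 = -2239/33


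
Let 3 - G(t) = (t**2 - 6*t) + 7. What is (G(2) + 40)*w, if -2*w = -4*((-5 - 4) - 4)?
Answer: -1144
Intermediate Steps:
G(t) = -4 - t**2 + 6*t (G(t) = 3 - ((t**2 - 6*t) + 7) = 3 - (7 + t**2 - 6*t) = 3 + (-7 - t**2 + 6*t) = -4 - t**2 + 6*t)
w = -26 (w = -(-2)*((-5 - 4) - 4) = -(-2)*(-9 - 4) = -(-2)*(-13) = -1/2*52 = -26)
(G(2) + 40)*w = ((-4 - 1*2**2 + 6*2) + 40)*(-26) = ((-4 - 1*4 + 12) + 40)*(-26) = ((-4 - 4 + 12) + 40)*(-26) = (4 + 40)*(-26) = 44*(-26) = -1144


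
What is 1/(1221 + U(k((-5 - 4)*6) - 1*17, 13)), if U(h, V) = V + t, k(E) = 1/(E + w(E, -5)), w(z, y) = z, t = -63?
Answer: 1/1171 ≈ 0.00085397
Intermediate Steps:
k(E) = 1/(2*E) (k(E) = 1/(E + E) = 1/(2*E))
U(h, V) = -63 + V (U(h, V) = V - 63 = -63 + V)
1/(1221 + U(k((-5 - 4)*6) - 1*17, 13)) = 1/(1221 + (-63 + 13)) = 1/(1221 - 50) = 1/1171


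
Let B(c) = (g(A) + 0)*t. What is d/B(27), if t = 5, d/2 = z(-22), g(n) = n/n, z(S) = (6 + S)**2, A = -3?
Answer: 512/5 ≈ 102.40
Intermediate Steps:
g(n) = 1
d = 512 (d = 2*(6 - 22)**2 = 2*(-16)**2 = 2*256 = 512)
B(c) = 5 (B(c) = (1 + 0)*5 = 1*5 = 5)
d/B(27) = 512/5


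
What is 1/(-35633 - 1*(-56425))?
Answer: 1/20792 ≈ 4.8095e-5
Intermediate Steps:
1/(-35633 - 1*(-56425)) = 1/(-35633 + 56425) = 1/20792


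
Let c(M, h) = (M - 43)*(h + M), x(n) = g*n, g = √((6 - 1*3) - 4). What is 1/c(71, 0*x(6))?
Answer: 1/1988 ≈ 0.00050302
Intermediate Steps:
g = I (g = √((6 - 3) - 4) = √(3 - 4) = √(-1) = I ≈ 1.0*I)
x(n) = I*n
c(M, h) = (-43 + M)*(M + h)
1/c(71, 0*x(6)) = 1/(71² - 43*71 - 0*I*6 + 71*(0*(I*6))) = 1/(5041 - 3053 - 0*6*I + 71*(0*(6*I))) = 1/(5041 - 3053 - 43*0 + 71*0) = 1/(5041 - 3053 + 0 + 0) = 1/1988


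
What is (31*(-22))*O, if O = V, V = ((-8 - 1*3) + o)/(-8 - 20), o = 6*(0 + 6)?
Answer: 8525/14 ≈ 608.93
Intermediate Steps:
o = 36 (o = 6*6 = 36)
V = -25/28 (V = ((-8 - 1*3) + 36)/(-8 - 20) = ((-8 - 3) + 36)/(-28) = (-11 + 36)*(-1/28) = 25*(-1/28) = -25/28 ≈ -0.89286)
O = -25/28 ≈ -0.89286
(31*(-22))*O = (31*(-22))*(-25/28) = -682*(-25/28) = 8525/14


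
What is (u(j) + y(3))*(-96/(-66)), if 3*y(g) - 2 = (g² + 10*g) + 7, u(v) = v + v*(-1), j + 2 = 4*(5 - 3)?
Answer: 256/11 ≈ 23.273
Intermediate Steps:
j = 6 (j = -2 + 4*(5 - 3) = -2 + 4*2 = -2 + 8 = 6)
u(v) = 0 (u(v) = v - v = 0)
y(g) = 3 + g²/3 + 10*g/3 (y(g) = ⅔ + ((g² + 10*g) + 7)/3 = ⅔ + (7 + g² + 10*g)/3 = ⅔ + (7/3 + g²/3 + 10*g/3) = 3 + g²/3 + 10*g/3)
(u(j) + y(3))*(-96/(-66)) = (0 + (3 + (⅓)*3² + (10/3)*3))*(-96/(-66)) = (0 + (3 + (⅓)*9 + 10))*(-96*(-1/66)) = (0 + (3 + 3 + 10))*(16/11) = (0 + 16)*(16/11) = 16*(16/11) = 256/11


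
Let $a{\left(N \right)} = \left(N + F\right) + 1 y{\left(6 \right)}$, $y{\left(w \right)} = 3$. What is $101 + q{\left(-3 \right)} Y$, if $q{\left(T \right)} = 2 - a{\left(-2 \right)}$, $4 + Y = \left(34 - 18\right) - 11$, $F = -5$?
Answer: $107$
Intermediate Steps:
$a{\left(N \right)} = -2 + N$ ($a{\left(N \right)} = \left(N - 5\right) + 1 \cdot 3 = \left(-5 + N\right) + 3 = -2 + N$)
$Y = 1$ ($Y = -4 + \left(\left(34 - 18\right) - 11\right) = -4 + \left(16 - 11\right) = -4 + 5 = 1$)
$q{\left(T \right)} = 6$ ($q{\left(T \right)} = 2 - \left(-2 - 2\right) = 2 - -4 = 2 + 4 = 6$)
$101 + q{\left(-3 \right)} Y = 101 + 6 \cdot 1 = 101 + 6 = 107$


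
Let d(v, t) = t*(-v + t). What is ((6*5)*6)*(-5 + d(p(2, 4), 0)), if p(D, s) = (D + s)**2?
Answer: -900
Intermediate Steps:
d(v, t) = t*(t - v)
((6*5)*6)*(-5 + d(p(2, 4), 0)) = ((6*5)*6)*(-5 + 0*(0 - (2 + 4)**2)) = (30*6)*(-5 + 0*(0 - 1*6**2)) = 180*(-5 + 0*(0 - 1*36)) = 180*(-5 + 0*(0 - 36)) = 180*(-5 + 0*(-36)) = 180*(-5 + 0) = 180*(-5) = -900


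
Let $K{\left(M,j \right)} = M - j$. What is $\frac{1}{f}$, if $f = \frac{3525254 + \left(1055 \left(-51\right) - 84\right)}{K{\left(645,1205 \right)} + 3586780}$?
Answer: $\frac{717244}{694273} \approx 1.0331$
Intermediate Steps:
$f = \frac{694273}{717244}$ ($f = \frac{3525254 + \left(1055 \left(-51\right) - 84\right)}{\left(645 - 1205\right) + 3586780} = \frac{3525254 - 53889}{\left(645 - 1205\right) + 3586780} = \frac{3525254 - 53889}{-560 + 3586780} = \frac{3471365}{3586220} = 3471365 \cdot \frac{1}{3586220} = \frac{694273}{717244} \approx 0.96797$)
$\frac{1}{f} = \frac{1}{\frac{694273}{717244}} = \frac{717244}{694273}$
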